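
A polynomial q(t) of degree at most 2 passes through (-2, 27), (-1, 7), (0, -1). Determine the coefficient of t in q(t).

Write q(t) = at^2 + bt + c. Substituting each data point gives a linear system:
  4a - 2b + c = 27
  a - b + c = 7
  c = -1
Solving the system yields a = 6, b = -2, c = -1.
So q(t) = 6t^2 - 2t - 1.
The coefficient of t is -2.

-2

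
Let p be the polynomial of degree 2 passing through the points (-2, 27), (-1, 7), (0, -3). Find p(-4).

Using the Lagrange interpolation formula with nodes -2, -1, 0:
  L_0(n) = (n + 1)n / 2
  L_1(n) = (n + 2)n / -1
  L_2(n) = (n + 2)(n + 1) / 2
Then p(n) = 27·L_0(n) + 7·L_1(n) - 3·L_2(n).
Expanding and collecting terms gives p(n) = 5n² - 5n - 3.
Evaluating at n = -4: p(-4) = 97.

97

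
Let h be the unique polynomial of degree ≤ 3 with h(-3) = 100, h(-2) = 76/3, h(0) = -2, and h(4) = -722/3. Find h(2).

-80/3

Using the Lagrange interpolation formula with nodes -3, -2, 0, 4:
  L_0(x) = (x + 2)x(x - 4) / -21
  L_1(x) = (x + 3)x(x - 4) / 12
  L_2(x) = (x + 3)(x + 2)(x - 4) / -24
  L_3(x) = (x + 3)(x + 2)x / 168
Then h(x) = 100·L_0(x) + 76/3·L_1(x) - 2·L_2(x) - 722/3·L_3(x).
Expanding and collecting terms gives h(x) = -4x^3 + (1/3)x^2 + 3x - 2.
Evaluating at x = 2: h(2) = -80/3.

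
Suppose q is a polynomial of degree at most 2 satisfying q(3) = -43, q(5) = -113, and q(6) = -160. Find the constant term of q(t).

2

Write q(t) = at^2 + bt + c. Substituting each data point gives a linear system:
  9a + 3b + c = -43
  25a + 5b + c = -113
  36a + 6b + c = -160
Solving the system yields a = -4, b = -3, c = 2.
So q(t) = -4t² - 3t + 2.
The constant term is 2.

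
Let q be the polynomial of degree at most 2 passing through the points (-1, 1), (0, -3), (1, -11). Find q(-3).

Using the Lagrange interpolation formula with nodes -1, 0, 1:
  L_0(s) = s(s - 1) / 2
  L_1(s) = (s + 1)(s - 1) / -1
  L_2(s) = (s + 1)s / 2
Then q(s) = 1·L_0(s) - 3·L_1(s) - 11·L_2(s).
Expanding and collecting terms gives q(s) = -2s^2 - 6s - 3.
Evaluating at s = -3: q(-3) = -3.

-3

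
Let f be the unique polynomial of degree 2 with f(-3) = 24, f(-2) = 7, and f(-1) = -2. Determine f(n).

Write f(n) = an^2 + bn + c. Substituting each data point gives a linear system:
  9a - 3b + c = 24
  4a - 2b + c = 7
  a - b + c = -2
Solving the system yields a = 4, b = 3, c = -3.
So f(n) = 4n² + 3n - 3.
Check: f(-3) = 24. ✓

f(n) = 4n^2 + 3n - 3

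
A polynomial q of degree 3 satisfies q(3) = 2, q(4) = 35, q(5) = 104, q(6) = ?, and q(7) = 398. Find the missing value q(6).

221

On equispaced nodes a degree-3 polynomial has vanishing fourth forward difference, so
  q(3) - 4·q(4) + 6·q(5) - 4·q(6) + q(7) = 0.
Substituting the known values and solving for q(6):
  -4·q(6) = -884
  q(6) = 221.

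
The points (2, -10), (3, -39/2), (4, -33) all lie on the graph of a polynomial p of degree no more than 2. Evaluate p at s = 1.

-9/2

Forward differences of the values at s = 2, 3, 4:
  p  : -10  -39/2  -33
  Δ  : -19/2  -27/2
  Δ^2: -4
The second differences are constant, confirming degree 2.
Interpolating (Newton forward form) and evaluating at s = 1 gives p(1) = -9/2.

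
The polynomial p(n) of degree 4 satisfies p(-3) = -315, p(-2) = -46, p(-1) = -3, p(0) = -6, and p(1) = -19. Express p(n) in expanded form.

Using the Lagrange interpolation formula with nodes -3, -2, -1, 0, 1:
  L_0(n) = (n + 2)(n + 1)n(n - 1) / 24
  L_1(n) = (n + 3)(n + 1)n(n - 1) / -6
  L_2(n) = (n + 3)(n + 2)n(n - 1) / 4
  L_3(n) = (n + 3)(n + 2)(n + 1)(n - 1) / -6
  L_4(n) = (n + 3)(n + 2)(n + 1)n / 24
Then p(n) = -315·L_0(n) - 46·L_1(n) - 3·L_2(n) - 6·L_3(n) - 19·L_4(n).
Expanding and collecting terms gives p(n) = -6n⁴ - 6n³ + n² - 2n - 6.
Check: p(0) = -6. ✓

p(n) = -6n^4 - 6n^3 + n^2 - 2n - 6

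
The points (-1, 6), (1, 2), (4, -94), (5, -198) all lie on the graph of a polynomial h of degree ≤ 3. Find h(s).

h(s) = -2s^3 + 2s^2 + 2

Using the Lagrange interpolation formula with nodes -1, 1, 4, 5:
  L_0(s) = (s - 1)(s - 4)(s - 5) / -60
  L_1(s) = (s + 1)(s - 4)(s - 5) / 24
  L_2(s) = (s + 1)(s - 1)(s - 5) / -15
  L_3(s) = (s + 1)(s - 1)(s - 4) / 24
Then h(s) = 6·L_0(s) + 2·L_1(s) - 94·L_2(s) - 198·L_3(s).
Expanding and collecting terms gives h(s) = -2s³ + 2s² + 2.
Check: h(1) = 2. ✓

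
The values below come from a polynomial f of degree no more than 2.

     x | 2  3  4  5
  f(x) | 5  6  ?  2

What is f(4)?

On equispaced nodes a degree-2 polynomial has vanishing third forward difference, so
  - f(2) + 3·f(3) - 3·f(4) + f(5) = 0.
Substituting the known values and solving for f(4):
  -3·f(4) = -15
  f(4) = 5.

5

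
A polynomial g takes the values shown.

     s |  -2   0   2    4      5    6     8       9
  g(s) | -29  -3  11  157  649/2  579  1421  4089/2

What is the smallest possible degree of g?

Divided differences on the nodes -2, 0, 2, 4, 5, 6, 8, 9:
  order 0: -29  -3  11  157  649/2  579  1421  4089/2
  order 1: 13  7  73  335/2  509/2  421  1247/2
  order 2: -3/2  33/2  63/2  87/2  111/2  135/2
  order 3: 3  3  3  3  3
  order 4: 0  0  0  0
  order 5: 0  0  0
  order 6: 0  0
  order 7: 0
The order-3 divided differences are all 3 (nonzero) and every higher order vanishes, so the data lies on a polynomial of degree exactly 3.

3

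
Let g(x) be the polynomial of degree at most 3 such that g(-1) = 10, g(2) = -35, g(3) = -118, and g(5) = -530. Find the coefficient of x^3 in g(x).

-4

Write g(x) = ax^3 + bx^2 + cx + d. Substituting each data point gives a linear system:
  -a + b - c + d = 10
  8a + 4b + 2c + d = -35
  27a + 9b + 3c + d = -118
  125a + 25b + 5c + d = -530
Solving the system yields a = -4, b = -1, c = -2, d = 5.
So g(x) = -4x^3 - x^2 - 2x + 5.
The leading coefficient is -4.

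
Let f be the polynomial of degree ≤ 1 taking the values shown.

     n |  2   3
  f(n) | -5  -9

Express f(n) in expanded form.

Write f(n) = an + b. Substituting each data point gives a linear system:
  2a + b = -5
  3a + b = -9
Solving the system yields a = -4, b = 3.
So f(n) = -4n + 3.
Check: f(3) = -9. ✓

f(n) = -4n + 3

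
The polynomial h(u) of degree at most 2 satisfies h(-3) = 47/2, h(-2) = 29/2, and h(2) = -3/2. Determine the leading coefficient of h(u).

Write h(u) = au^2 + bu + c. Substituting each data point gives a linear system:
  9a - 3b + c = 47/2
  4a - 2b + c = 29/2
  4a + 2b + c = -3/2
Solving the system yields a = 1, b = -4, c = 5/2.
So h(u) = u² - 4u + 5/2.
The leading coefficient is 1.

1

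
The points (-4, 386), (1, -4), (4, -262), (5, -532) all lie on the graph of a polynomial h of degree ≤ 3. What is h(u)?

h(u) = -5u^3 + 4u^2 - u - 2

Write h(u) = au^3 + bu^2 + cu + d. Substituting each data point gives a linear system:
  -64a + 16b - 4c + d = 386
  a + b + c + d = -4
  64a + 16b + 4c + d = -262
  125a + 25b + 5c + d = -532
Solving the system yields a = -5, b = 4, c = -1, d = -2.
So h(u) = -5u³ + 4u² - u - 2.
Check: h(-4) = 386. ✓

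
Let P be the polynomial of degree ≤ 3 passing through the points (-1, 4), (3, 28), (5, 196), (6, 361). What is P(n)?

Write P(n) = an^3 + bn^2 + cn + d. Substituting each data point gives a linear system:
  -a + b - c + d = 4
  27a + 9b + 3c + d = 28
  125a + 25b + 5c + d = 196
  216a + 36b + 6c + d = 361
Solving the system yields a = 2, b = -1, c = -6, d = 1.
So P(n) = 2n^3 - n^2 - 6n + 1.
Check: P(3) = 28. ✓

P(n) = 2n^3 - n^2 - 6n + 1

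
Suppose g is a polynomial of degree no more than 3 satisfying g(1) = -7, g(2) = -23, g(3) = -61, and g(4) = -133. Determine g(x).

g(x) = -2x^3 + x^2 - 5x - 1

Write g(x) = ax^3 + bx^2 + cx + d. Substituting each data point gives a linear system:
  a + b + c + d = -7
  8a + 4b + 2c + d = -23
  27a + 9b + 3c + d = -61
  64a + 16b + 4c + d = -133
Solving the system yields a = -2, b = 1, c = -5, d = -1.
So g(x) = -2x^3 + x^2 - 5x - 1.
Check: g(4) = -133. ✓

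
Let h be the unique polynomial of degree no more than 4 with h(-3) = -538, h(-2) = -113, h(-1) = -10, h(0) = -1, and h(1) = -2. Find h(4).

-1385

Write h(n) = an^4 + bn^3 + cn^2 + dn + e. Substituting each data point gives a linear system:
  81a - 27b + 9c - 3d + e = -538
  16a - 8b + 4c - 2d + e = -113
  a - b + c - d + e = -10
  e = -1
  a + b + c + d + e = -2
Solving the system yields a = -6, b = 2, c = 1, d = 2, e = -1.
So h(n) = -6n^4 + 2n^3 + n^2 + 2n - 1.
Then h(4) = -1385.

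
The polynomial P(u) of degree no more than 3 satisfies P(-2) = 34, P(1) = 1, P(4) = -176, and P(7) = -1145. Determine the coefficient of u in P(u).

5

Write P(u) = au^3 + bu^2 + cu + d. Substituting each data point gives a linear system:
  -8a + 4b - 2c + d = 34
  a + b + c + d = 1
  64a + 16b + 4c + d = -176
  343a + 49b + 7c + d = -1145
Solving the system yields a = -4, b = 4, c = 5, d = -4.
So P(u) = -4u^3 + 4u^2 + 5u - 4.
The coefficient of u is 5.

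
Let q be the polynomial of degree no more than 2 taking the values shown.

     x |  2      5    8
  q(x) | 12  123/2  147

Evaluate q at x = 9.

367/2

Using the Lagrange interpolation formula with nodes 2, 5, 8:
  L_0(x) = (x - 5)(x - 8) / 18
  L_1(x) = (x - 2)(x - 8) / -9
  L_2(x) = (x - 2)(x - 5) / 18
Then q(x) = 12·L_0(x) + 123/2·L_1(x) + 147·L_2(x).
Expanding and collecting terms gives q(x) = 2x² + (5/2)x - 1.
Evaluating at x = 9: q(9) = 367/2.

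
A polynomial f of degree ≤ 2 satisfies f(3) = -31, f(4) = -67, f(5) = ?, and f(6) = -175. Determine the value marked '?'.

The 3 known points determine the degree-2 polynomial uniquely.
Write f(s) = as^2 + bs + c. Substituting each data point gives a linear system:
  9a + 3b + c = -31
  16a + 4b + c = -67
  36a + 6b + c = -175
Solving the system yields a = -6, b = 6, c = 5.
So f(s) = -6s^2 + 6s + 5.
Then f(5) = -115.

-115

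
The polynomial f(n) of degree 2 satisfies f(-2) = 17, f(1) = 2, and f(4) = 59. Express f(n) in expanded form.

Using the Lagrange interpolation formula with nodes -2, 1, 4:
  L_0(n) = (n - 1)(n - 4) / 18
  L_1(n) = (n + 2)(n - 4) / -9
  L_2(n) = (n + 2)(n - 1) / 18
Then f(n) = 17·L_0(n) + 2·L_1(n) + 59·L_2(n).
Expanding and collecting terms gives f(n) = 4n^2 - n - 1.
Check: f(-2) = 17. ✓

f(n) = 4n^2 - n - 1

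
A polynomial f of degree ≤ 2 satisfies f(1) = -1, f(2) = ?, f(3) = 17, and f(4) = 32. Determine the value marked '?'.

6

On equispaced nodes a degree-2 polynomial has vanishing third forward difference, so
  - f(1) + 3·f(2) - 3·f(3) + f(4) = 0.
Substituting the known values and solving for f(2):
  3·f(2) = 18
  f(2) = 6.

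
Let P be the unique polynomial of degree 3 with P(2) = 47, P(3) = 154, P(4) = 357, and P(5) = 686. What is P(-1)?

2

Write P(s) = as^3 + bs^2 + cs + d. Substituting each data point gives a linear system:
  8a + 4b + 2c + d = 47
  27a + 9b + 3c + d = 154
  64a + 16b + 4c + d = 357
  125a + 25b + 5c + d = 686
Solving the system yields a = 5, b = 3, c = -3, d = 1.
So P(s) = 5s³ + 3s² - 3s + 1.
Then P(-1) = 2.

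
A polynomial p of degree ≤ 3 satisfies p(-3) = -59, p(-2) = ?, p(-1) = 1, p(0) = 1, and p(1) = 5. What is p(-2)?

-13

On equispaced nodes a degree-3 polynomial has vanishing fourth forward difference, so
  p(-3) - 4·p(-2) + 6·p(-1) - 4·p(0) + p(1) = 0.
Substituting the known values and solving for p(-2):
  -4·p(-2) = 52
  p(-2) = -13.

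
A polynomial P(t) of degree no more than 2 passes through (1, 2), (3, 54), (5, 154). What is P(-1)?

-2

Forward differences of the values at t = 1, 3, 5:
  P  : 2  54  154
  Δ  : 52  100
  Δ^2: 48
The second differences are constant, confirming degree 2.
Interpolating (Newton forward form) and evaluating at t = -1 gives P(-1) = -2.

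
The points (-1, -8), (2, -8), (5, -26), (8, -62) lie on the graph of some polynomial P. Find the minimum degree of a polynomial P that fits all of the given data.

2

Forward differences of the values at s = -1, 2, 5, 8:
  P  : -8  -8  -26  -62
  Δ  : 0  -18  -36
  Δ^2: -18  -18
  Δ^3: 0
The second differences are constant (-18) and nonzero, while all higher differences vanish, so the minimal degree is 2.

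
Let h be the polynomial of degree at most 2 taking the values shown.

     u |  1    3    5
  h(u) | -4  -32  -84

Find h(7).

Forward differences of the values at u = 1, 3, 5:
  h  : -4  -32  -84
  Δ  : -28  -52
  Δ^2: -24
The second differences are constant, confirming degree 2.
Interpolating (Newton forward form) and evaluating at u = 7 gives h(7) = -160.

-160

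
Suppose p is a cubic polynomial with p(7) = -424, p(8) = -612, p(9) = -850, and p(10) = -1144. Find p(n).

p(n) = -n^3 - n^2 - 4n - 4

Write p(n) = an^3 + bn^2 + cn + d. Substituting each data point gives a linear system:
  343a + 49b + 7c + d = -424
  512a + 64b + 8c + d = -612
  729a + 81b + 9c + d = -850
  1000a + 100b + 10c + d = -1144
Solving the system yields a = -1, b = -1, c = -4, d = -4.
So p(n) = -n^3 - n^2 - 4n - 4.
Check: p(9) = -850. ✓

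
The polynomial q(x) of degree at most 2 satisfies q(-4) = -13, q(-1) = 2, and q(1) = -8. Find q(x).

q(x) = -2x^2 - 5x - 1

Using the Lagrange interpolation formula with nodes -4, -1, 1:
  L_0(x) = (x + 1)(x - 1) / 15
  L_1(x) = (x + 4)(x - 1) / -6
  L_2(x) = (x + 4)(x + 1) / 10
Then q(x) = -13·L_0(x) + 2·L_1(x) - 8·L_2(x).
Expanding and collecting terms gives q(x) = -2x² - 5x - 1.
Check: q(-1) = 2. ✓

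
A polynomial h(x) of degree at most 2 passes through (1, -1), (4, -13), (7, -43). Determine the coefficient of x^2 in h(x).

Write h(x) = ax^2 + bx + c. Substituting each data point gives a linear system:
  a + b + c = -1
  16a + 4b + c = -13
  49a + 7b + c = -43
Solving the system yields a = -1, b = 1, c = -1.
So h(x) = -x² + x - 1.
The leading coefficient is -1.

-1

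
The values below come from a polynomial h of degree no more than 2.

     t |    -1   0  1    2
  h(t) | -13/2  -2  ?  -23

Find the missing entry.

-15/2

On equispaced nodes a degree-2 polynomial has vanishing third forward difference, so
  - h(-1) + 3·h(0) - 3·h(1) + h(2) = 0.
Substituting the known values and solving for h(1):
  -3·h(1) = 45/2
  h(1) = -15/2.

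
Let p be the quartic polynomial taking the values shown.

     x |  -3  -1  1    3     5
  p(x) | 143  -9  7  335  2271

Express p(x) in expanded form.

p(x) = 3x^4 + 3x^3 + 5x - 4

Write p(x) = ax^4 + bx^3 + cx^2 + dx + e. Substituting each data point gives a linear system:
  81a - 27b + 9c - 3d + e = 143
  a - b + c - d + e = -9
  a + b + c + d + e = 7
  81a + 27b + 9c + 3d + e = 335
  625a + 125b + 25c + 5d + e = 2271
Solving the system yields a = 3, b = 3, c = 0, d = 5, e = -4.
So p(x) = 3x⁴ + 3x³ + 5x - 4.
Check: p(1) = 7. ✓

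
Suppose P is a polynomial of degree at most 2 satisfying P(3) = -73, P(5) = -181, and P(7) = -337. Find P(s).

P(s) = -6s^2 - 6s - 1

Write P(s) = as^2 + bs + c. Substituting each data point gives a linear system:
  9a + 3b + c = -73
  25a + 5b + c = -181
  49a + 7b + c = -337
Solving the system yields a = -6, b = -6, c = -1.
So P(s) = -6s^2 - 6s - 1.
Check: P(3) = -73. ✓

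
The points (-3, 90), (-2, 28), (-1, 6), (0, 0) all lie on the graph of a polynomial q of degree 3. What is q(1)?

-14

Write q(s) = as^3 + bs^2 + cs + d. Substituting each data point gives a linear system:
  -27a + 9b - 3c + d = 90
  -8a + 4b - 2c + d = 28
  -a + b - c + d = 6
  d = 0
Solving the system yields a = -4, b = -4, c = -6, d = 0.
So q(s) = -4s³ - 4s² - 6s.
Then q(1) = -14.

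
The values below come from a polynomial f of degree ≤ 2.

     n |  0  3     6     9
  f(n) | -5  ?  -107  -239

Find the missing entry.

On equispaced nodes a degree-2 polynomial has vanishing third forward difference, so
  - f(0) + 3·f(3) - 3·f(6) + f(9) = 0.
Substituting the known values and solving for f(3):
  3·f(3) = -87
  f(3) = -29.

-29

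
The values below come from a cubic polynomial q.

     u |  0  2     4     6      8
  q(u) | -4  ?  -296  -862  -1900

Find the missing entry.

On equispaced nodes a degree-3 polynomial has vanishing fourth forward difference, so
  q(0) - 4·q(2) + 6·q(4) - 4·q(6) + q(8) = 0.
Substituting the known values and solving for q(2):
  -4·q(2) = 232
  q(2) = -58.

-58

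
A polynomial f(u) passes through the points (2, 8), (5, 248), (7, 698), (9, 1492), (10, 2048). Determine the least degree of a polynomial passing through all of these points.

Divided differences on the nodes 2, 5, 7, 9, 10:
  order 0: 8  248  698  1492  2048
  order 1: 80  225  397  556
  order 2: 29  43  53
  order 3: 2  2
  order 4: 0
The order-3 divided differences are all 2 (nonzero) and every higher order vanishes, so the data lies on a polynomial of degree exactly 3.

3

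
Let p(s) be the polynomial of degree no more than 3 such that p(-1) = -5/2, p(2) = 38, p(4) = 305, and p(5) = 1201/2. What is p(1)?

13/2

Using the Lagrange interpolation formula with nodes -1, 2, 4, 5:
  L_0(s) = (s - 2)(s - 4)(s - 5) / -90
  L_1(s) = (s + 1)(s - 4)(s - 5) / 18
  L_2(s) = (s + 1)(s - 2)(s - 5) / -10
  L_3(s) = (s + 1)(s - 2)(s - 4) / 18
Then p(s) = -5/2·L_0(s) + 38·L_1(s) + 305·L_2(s) + 1201/2·L_3(s).
Expanding and collecting terms gives p(s) = 5s^3 - s^2 - (1/2)s + 3.
Evaluating at s = 1: p(1) = 13/2.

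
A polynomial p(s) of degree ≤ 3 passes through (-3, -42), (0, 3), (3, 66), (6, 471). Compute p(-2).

-9

Write p(s) = as^3 + bs^2 + cs + d. Substituting each data point gives a linear system:
  -27a + 9b - 3c + d = -42
  d = 3
  27a + 9b + 3c + d = 66
  216a + 36b + 6c + d = 471
Solving the system yields a = 2, b = 1, c = 0, d = 3.
So p(s) = 2s³ + s² + 3.
Then p(-2) = -9.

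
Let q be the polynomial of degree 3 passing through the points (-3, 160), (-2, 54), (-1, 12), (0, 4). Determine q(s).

Write q(s) = as^3 + bs^2 + cs + d. Substituting each data point gives a linear system:
  -27a + 9b - 3c + d = 160
  -8a + 4b - 2c + d = 54
  -a + b - c + d = 12
  d = 4
Solving the system yields a = -5, b = 2, c = -1, d = 4.
So q(s) = -5s^3 + 2s^2 - s + 4.
Check: q(-2) = 54. ✓

q(s) = -5s^3 + 2s^2 - s + 4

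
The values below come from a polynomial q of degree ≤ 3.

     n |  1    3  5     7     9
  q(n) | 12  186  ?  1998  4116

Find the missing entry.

768

The 4 known points determine the degree-3 polynomial uniquely.
Write q(n) = an^3 + bn^2 + cn + d. Substituting each data point gives a linear system:
  a + b + c + d = 12
  27a + 9b + 3c + d = 186
  343a + 49b + 7c + d = 1998
  729a + 81b + 9c + d = 4116
Solving the system yields a = 5, b = 6, c = -2, d = 3.
So q(n) = 5n^3 + 6n^2 - 2n + 3.
Then q(5) = 768.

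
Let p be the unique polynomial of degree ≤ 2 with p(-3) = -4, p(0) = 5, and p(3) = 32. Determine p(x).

Write p(x) = ax^2 + bx + c. Substituting each data point gives a linear system:
  9a - 3b + c = -4
  c = 5
  9a + 3b + c = 32
Solving the system yields a = 1, b = 6, c = 5.
So p(x) = x^2 + 6x + 5.
Check: p(3) = 32. ✓

p(x) = x^2 + 6x + 5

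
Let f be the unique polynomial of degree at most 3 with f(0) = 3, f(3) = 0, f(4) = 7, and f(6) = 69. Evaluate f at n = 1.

4

Write f(n) = an^3 + bn^2 + cn + d. Substituting each data point gives a linear system:
  d = 3
  27a + 9b + 3c + d = 0
  64a + 16b + 4c + d = 7
  216a + 36b + 6c + d = 69
Solving the system yields a = 1, b = -5, c = 5, d = 3.
So f(n) = n³ - 5n² + 5n + 3.
Then f(1) = 4.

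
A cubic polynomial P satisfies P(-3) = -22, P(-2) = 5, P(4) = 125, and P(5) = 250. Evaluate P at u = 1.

2

Using the Lagrange interpolation formula with nodes -3, -2, 4, 5:
  L_0(u) = (u + 2)(u - 4)(u - 5) / -56
  L_1(u) = (u + 3)(u - 4)(u - 5) / 42
  L_2(u) = (u + 3)(u + 2)(u - 5) / -42
  L_3(u) = (u + 3)(u + 2)(u - 4) / 56
Then P(u) = -22·L_0(u) + 5·L_1(u) + 125·L_2(u) + 250·L_3(u).
Expanding and collecting terms gives P(u) = 2u^3 + u^2 - 6u + 5.
Evaluating at u = 1: P(1) = 2.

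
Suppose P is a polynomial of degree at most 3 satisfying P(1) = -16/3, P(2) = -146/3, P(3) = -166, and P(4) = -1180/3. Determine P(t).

P(t) = -6t^3 - t^2 + (5/3)t

Using the Lagrange interpolation formula with nodes 1, 2, 3, 4:
  L_0(t) = (t - 2)(t - 3)(t - 4) / -6
  L_1(t) = (t - 1)(t - 3)(t - 4) / 2
  L_2(t) = (t - 1)(t - 2)(t - 4) / -2
  L_3(t) = (t - 1)(t - 2)(t - 3) / 6
Then P(t) = -16/3·L_0(t) - 146/3·L_1(t) - 166·L_2(t) - 1180/3·L_3(t).
Expanding and collecting terms gives P(t) = -6t³ - t² + (5/3)t.
Check: P(4) = -1180/3. ✓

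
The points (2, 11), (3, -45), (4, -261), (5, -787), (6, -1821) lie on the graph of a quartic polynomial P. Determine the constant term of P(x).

3

Write P(x) = ax^4 + bx^3 + cx^2 + dx + e. Substituting each data point gives a linear system:
  16a + 8b + 4c + 2d + e = 11
  81a + 27b + 9c + 3d + e = -45
  256a + 64b + 16c + 4d + e = -261
  625a + 125b + 25c + 5d + e = -787
  1296a + 216b + 36c + 6d + e = -1821
Solving the system yields a = -2, b = 3, c = 3, d = 2, e = 3.
So P(x) = -2x^4 + 3x^3 + 3x^2 + 2x + 3.
The constant term is 3.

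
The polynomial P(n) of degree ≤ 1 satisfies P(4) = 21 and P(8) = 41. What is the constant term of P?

1

Write P(n) = an + b. Substituting each data point gives a linear system:
  4a + b = 21
  8a + b = 41
Solving the system yields a = 5, b = 1.
So P(n) = 5n + 1.
The constant term is 1.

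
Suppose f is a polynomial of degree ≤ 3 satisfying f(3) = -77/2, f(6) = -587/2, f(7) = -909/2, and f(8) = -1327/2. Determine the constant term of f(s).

Write f(s) = as^3 + bs^2 + cs + d. Substituting each data point gives a linear system:
  27a + 9b + 3c + d = -77/2
  216a + 36b + 6c + d = -587/2
  343a + 49b + 7c + d = -909/2
  512a + 64b + 8c + d = -1327/2
Solving the system yields a = -1, b = -3, c = 5, d = 1/2.
So f(s) = -s^3 - 3s^2 + 5s + 1/2.
The constant term is 1/2.

1/2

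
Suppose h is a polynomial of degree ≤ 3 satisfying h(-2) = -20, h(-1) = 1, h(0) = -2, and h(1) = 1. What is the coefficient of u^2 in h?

3

Write h(u) = au^3 + bu^2 + cu + d. Substituting each data point gives a linear system:
  -8a + 4b - 2c + d = -20
  -a + b - c + d = 1
  d = -2
  a + b + c + d = 1
Solving the system yields a = 5, b = 3, c = -5, d = -2.
So h(u) = 5u^3 + 3u^2 - 5u - 2.
The coefficient of u^2 is 3.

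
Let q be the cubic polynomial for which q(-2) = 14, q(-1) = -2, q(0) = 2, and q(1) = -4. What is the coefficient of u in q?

Write q(u) = au^3 + bu^2 + cu + d. Substituting each data point gives a linear system:
  -8a + 4b - 2c + d = 14
  -a + b - c + d = -2
  d = 2
  a + b + c + d = -4
Solving the system yields a = -5, b = -5, c = 4, d = 2.
So q(u) = -5u^3 - 5u^2 + 4u + 2.
The coefficient of u is 4.

4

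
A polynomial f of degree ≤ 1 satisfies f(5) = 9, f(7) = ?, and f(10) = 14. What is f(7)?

11

The 2 known points determine the degree-1 polynomial uniquely.
Write f(t) = at + b. Substituting each data point gives a linear system:
  5a + b = 9
  10a + b = 14
Solving the system yields a = 1, b = 4.
So f(t) = t + 4.
Then f(7) = 11.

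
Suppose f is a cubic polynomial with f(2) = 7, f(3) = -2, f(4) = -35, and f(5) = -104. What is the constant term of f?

Write f(x) = ax^3 + bx^2 + cx + d. Substituting each data point gives a linear system:
  8a + 4b + 2c + d = 7
  27a + 9b + 3c + d = -2
  64a + 16b + 4c + d = -35
  125a + 25b + 5c + d = -104
Solving the system yields a = -2, b = 6, c = -1, d = 1.
So f(x) = -2x³ + 6x² - x + 1.
The constant term is 1.

1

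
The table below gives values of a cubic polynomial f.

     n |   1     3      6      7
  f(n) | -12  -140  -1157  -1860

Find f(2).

-45

Using the Lagrange interpolation formula with nodes 1, 3, 6, 7:
  L_0(n) = (n - 3)(n - 6)(n - 7) / -60
  L_1(n) = (n - 1)(n - 6)(n - 7) / 24
  L_2(n) = (n - 1)(n - 3)(n - 7) / -15
  L_3(n) = (n - 1)(n - 3)(n - 6) / 24
Then f(n) = -12·L_0(n) - 140·L_1(n) - 1157·L_2(n) - 1860·L_3(n).
Expanding and collecting terms gives f(n) = -6n^3 + 5n^2 - 6n - 5.
Evaluating at n = 2: f(2) = -45.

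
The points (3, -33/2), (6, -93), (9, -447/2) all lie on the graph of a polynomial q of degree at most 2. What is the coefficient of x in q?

Write q(x) = ax^2 + bx + c. Substituting each data point gives a linear system:
  9a + 3b + c = -33/2
  36a + 6b + c = -93
  81a + 9b + c = -447/2
Solving the system yields a = -3, b = 3/2, c = 6.
So q(x) = -3x^2 + (3/2)x + 6.
The coefficient of x is 3/2.

3/2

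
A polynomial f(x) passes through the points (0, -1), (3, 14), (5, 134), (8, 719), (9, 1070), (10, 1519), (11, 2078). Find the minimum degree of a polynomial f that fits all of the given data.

Divided differences on the nodes 0, 3, 5, 8, 9, 10, 11:
  order 0: -1  14  134  719  1070  1519  2078
  order 1: 5  60  195  351  449  559
  order 2: 11  27  39  49  55
  order 3: 2  2  2  2
  order 4: 0  0  0
  order 5: 0  0
  order 6: 0
The order-3 divided differences are all 2 (nonzero) and every higher order vanishes, so the data lies on a polynomial of degree exactly 3.

3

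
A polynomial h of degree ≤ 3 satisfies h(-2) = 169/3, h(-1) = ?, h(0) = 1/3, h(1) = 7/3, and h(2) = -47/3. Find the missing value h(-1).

25/3

On equispaced nodes a degree-3 polynomial has vanishing fourth forward difference, so
  h(-2) - 4·h(-1) + 6·h(0) - 4·h(1) + h(2) = 0.
Substituting the known values and solving for h(-1):
  -4·h(-1) = -100/3
  h(-1) = 25/3.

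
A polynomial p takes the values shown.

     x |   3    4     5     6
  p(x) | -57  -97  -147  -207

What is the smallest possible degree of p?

Forward differences of the values at x = 3, 4, 5, 6:
  p  : -57  -97  -147  -207
  Δ  : -40  -50  -60
  Δ^2: -10  -10
  Δ^3: 0
The second differences are constant (-10) and nonzero, while all higher differences vanish, so the minimal degree is 2.

2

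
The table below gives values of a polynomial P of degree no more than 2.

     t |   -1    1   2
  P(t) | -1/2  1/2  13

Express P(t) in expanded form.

P(t) = 4t^2 + (1/2)t - 4

Using the Lagrange interpolation formula with nodes -1, 1, 2:
  L_0(t) = (t - 1)(t - 2) / 6
  L_1(t) = (t + 1)(t - 2) / -2
  L_2(t) = (t + 1)(t - 1) / 3
Then P(t) = -1/2·L_0(t) + 1/2·L_1(t) + 13·L_2(t).
Expanding and collecting terms gives P(t) = 4t² + (1/2)t - 4.
Check: P(-1) = -1/2. ✓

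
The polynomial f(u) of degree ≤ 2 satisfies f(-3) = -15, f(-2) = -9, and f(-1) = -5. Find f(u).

f(u) = -u^2 + u - 3

Write f(u) = au^2 + bu + c. Substituting each data point gives a linear system:
  9a - 3b + c = -15
  4a - 2b + c = -9
  a - b + c = -5
Solving the system yields a = -1, b = 1, c = -3.
So f(u) = -u^2 + u - 3.
Check: f(-1) = -5. ✓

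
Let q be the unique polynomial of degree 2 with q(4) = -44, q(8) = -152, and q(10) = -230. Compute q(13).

-377

Write q(u) = au^2 + bu + c. Substituting each data point gives a linear system:
  16a + 4b + c = -44
  64a + 8b + c = -152
  100a + 10b + c = -230
Solving the system yields a = -2, b = -3, c = 0.
So q(u) = -2u² - 3u.
Then q(13) = -377.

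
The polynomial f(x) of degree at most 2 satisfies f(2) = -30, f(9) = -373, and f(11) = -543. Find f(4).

-88

Write f(x) = ax^2 + bx + c. Substituting each data point gives a linear system:
  4a + 2b + c = -30
  81a + 9b + c = -373
  121a + 11b + c = -543
Solving the system yields a = -4, b = -5, c = -4.
So f(x) = -4x^2 - 5x - 4.
Then f(4) = -88.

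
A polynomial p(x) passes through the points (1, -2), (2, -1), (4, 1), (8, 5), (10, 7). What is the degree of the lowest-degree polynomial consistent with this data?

1

Divided differences on the nodes 1, 2, 4, 8, 10:
  order 0: -2  -1  1  5  7
  order 1: 1  1  1  1
  order 2: 0  0  0
  order 3: 0  0
  order 4: 0
The order-1 divided differences are all 1 (nonzero) and every higher order vanishes, so the data lies on a polynomial of degree exactly 1.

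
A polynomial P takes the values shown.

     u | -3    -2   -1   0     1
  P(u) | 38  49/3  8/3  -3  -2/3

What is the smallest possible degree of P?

Forward differences of the values at u = -3, -2, -1, 0, 1:
  P  : 38  49/3  8/3  -3  -2/3
  Δ  : -65/3  -41/3  -17/3  7/3
  Δ^2: 8  8  8
  Δ^3: 0  0
  Δ^4: 0
The second differences are constant (8) and nonzero, while all higher differences vanish, so the minimal degree is 2.

2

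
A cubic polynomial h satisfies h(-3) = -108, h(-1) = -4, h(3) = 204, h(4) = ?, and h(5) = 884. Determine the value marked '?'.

The 4 known points determine the degree-3 polynomial uniquely.
Write h(u) = au^3 + bu^2 + cu + d. Substituting each data point gives a linear system:
  -27a + 9b - 3c + d = -108
  -a + b - c + d = -4
  27a + 9b + 3c + d = 204
  125a + 25b + 5c + d = 884
Solving the system yields a = 6, b = 6, c = -2, d = -6.
So h(u) = 6u^3 + 6u^2 - 2u - 6.
Then h(4) = 466.

466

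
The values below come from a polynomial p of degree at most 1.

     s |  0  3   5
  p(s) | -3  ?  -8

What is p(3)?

-6

The 2 known points determine the degree-1 polynomial uniquely.
Write p(s) = as + b. Substituting each data point gives a linear system:
  b = -3
  5a + b = -8
Solving the system yields a = -1, b = -3.
So p(s) = -s - 3.
Then p(3) = -6.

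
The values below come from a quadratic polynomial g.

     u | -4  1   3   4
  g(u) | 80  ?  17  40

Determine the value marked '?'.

The 3 known points determine the degree-2 polynomial uniquely.
Write g(u) = au^2 + bu + c. Substituting each data point gives a linear system:
  16a - 4b + c = 80
  9a + 3b + c = 17
  16a + 4b + c = 40
Solving the system yields a = 4, b = -5, c = -4.
So g(u) = 4u^2 - 5u - 4.
Then g(1) = -5.

-5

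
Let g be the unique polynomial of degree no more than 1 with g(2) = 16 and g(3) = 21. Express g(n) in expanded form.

g(n) = 5n + 6

Using the Lagrange interpolation formula with nodes 2, 3:
  L_0(n) = (n - 3) / -1
  L_1(n) = (n - 2) / 1
Then g(n) = 16·L_0(n) + 21·L_1(n).
Expanding and collecting terms gives g(n) = 5n + 6.
Check: g(3) = 21. ✓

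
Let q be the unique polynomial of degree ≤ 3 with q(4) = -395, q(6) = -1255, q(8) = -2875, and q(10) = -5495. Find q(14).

-14695

Write q(n) = an^3 + bn^2 + cn + d. Substituting each data point gives a linear system:
  64a + 16b + 4c + d = -395
  216a + 36b + 6c + d = -1255
  512a + 64b + 8c + d = -2875
  1000a + 100b + 10c + d = -5495
Solving the system yields a = -5, b = -5, c = 0, d = 5.
So q(n) = -5n^3 - 5n^2 + 5.
Then q(14) = -14695.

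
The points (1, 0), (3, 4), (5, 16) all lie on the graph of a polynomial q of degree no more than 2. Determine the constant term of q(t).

1

Write q(t) = at^2 + bt + c. Substituting each data point gives a linear system:
  a + b + c = 0
  9a + 3b + c = 4
  25a + 5b + c = 16
Solving the system yields a = 1, b = -2, c = 1.
So q(t) = t^2 - 2t + 1.
The constant term is 1.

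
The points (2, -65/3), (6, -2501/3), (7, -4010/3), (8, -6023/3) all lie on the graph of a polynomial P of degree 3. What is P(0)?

Using the Lagrange interpolation formula with nodes 2, 6, 7, 8:
  L_0(x) = (x - 6)(x - 7)(x - 8) / -120
  L_1(x) = (x - 2)(x - 7)(x - 8) / 8
  L_2(x) = (x - 2)(x - 6)(x - 8) / -5
  L_3(x) = (x - 2)(x - 6)(x - 7) / 12
Then P(x) = -65/3·L_0(x) - 2501/3·L_1(x) - 4010/3·L_2(x) - 6023/3·L_3(x).
Expanding and collecting terms gives P(x) = -4x^3 + 5x + 1/3.
Evaluating at x = 0: P(0) = 1/3.

1/3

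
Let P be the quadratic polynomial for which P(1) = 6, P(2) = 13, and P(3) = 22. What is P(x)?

P(x) = x^2 + 4x + 1

Write P(x) = ax^2 + bx + c. Substituting each data point gives a linear system:
  a + b + c = 6
  4a + 2b + c = 13
  9a + 3b + c = 22
Solving the system yields a = 1, b = 4, c = 1.
So P(x) = x^2 + 4x + 1.
Check: P(3) = 22. ✓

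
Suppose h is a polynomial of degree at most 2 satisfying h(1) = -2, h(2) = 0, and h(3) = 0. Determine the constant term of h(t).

Write h(t) = at^2 + bt + c. Substituting each data point gives a linear system:
  a + b + c = -2
  4a + 2b + c = 0
  9a + 3b + c = 0
Solving the system yields a = -1, b = 5, c = -6.
So h(t) = -t² + 5t - 6.
The constant term is -6.

-6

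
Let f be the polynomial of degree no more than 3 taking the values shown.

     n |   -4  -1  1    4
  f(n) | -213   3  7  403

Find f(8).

Using the Lagrange interpolation formula with nodes -4, -1, 1, 4:
  L_0(n) = (n + 1)(n - 1)(n - 4) / -120
  L_1(n) = (n + 4)(n - 1)(n - 4) / 30
  L_2(n) = (n + 4)(n + 1)(n - 4) / -30
  L_3(n) = (n + 4)(n + 1)(n - 1) / 120
Then f(n) = -213·L_0(n) + 3·L_1(n) + 7·L_2(n) + 403·L_3(n).
Expanding and collecting terms gives f(n) = 5n^3 + 6n^2 - 3n - 1.
Evaluating at n = 8: f(8) = 2919.

2919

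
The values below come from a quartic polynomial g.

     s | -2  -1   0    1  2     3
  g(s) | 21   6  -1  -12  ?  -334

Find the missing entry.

On equispaced nodes a degree-4 polynomial has vanishing fifth forward difference, so
  - g(-2) + 5·g(-1) - 10·g(0) + 10·g(1) - 5·g(2) + g(3) = 0.
Substituting the known values and solving for g(2):
  -5·g(2) = 435
  g(2) = -87.

-87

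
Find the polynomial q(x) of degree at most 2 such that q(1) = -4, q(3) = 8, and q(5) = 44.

q(x) = 3x^2 - 6x - 1

Write q(x) = ax^2 + bx + c. Substituting each data point gives a linear system:
  a + b + c = -4
  9a + 3b + c = 8
  25a + 5b + c = 44
Solving the system yields a = 3, b = -6, c = -1.
So q(x) = 3x^2 - 6x - 1.
Check: q(3) = 8. ✓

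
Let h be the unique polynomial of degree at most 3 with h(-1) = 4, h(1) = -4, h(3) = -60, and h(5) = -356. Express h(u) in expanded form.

h(u) = -4u^3 + 6u^2 - 6

Write h(u) = au^3 + bu^2 + cu + d. Substituting each data point gives a linear system:
  -a + b - c + d = 4
  a + b + c + d = -4
  27a + 9b + 3c + d = -60
  125a + 25b + 5c + d = -356
Solving the system yields a = -4, b = 6, c = 0, d = -6.
So h(u) = -4u^3 + 6u^2 - 6.
Check: h(5) = -356. ✓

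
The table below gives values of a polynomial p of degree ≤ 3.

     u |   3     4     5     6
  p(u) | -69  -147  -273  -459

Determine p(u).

p(u) = -2u^3 - 4u - 3

Write p(u) = au^3 + bu^2 + cu + d. Substituting each data point gives a linear system:
  27a + 9b + 3c + d = -69
  64a + 16b + 4c + d = -147
  125a + 25b + 5c + d = -273
  216a + 36b + 6c + d = -459
Solving the system yields a = -2, b = 0, c = -4, d = -3.
So p(u) = -2u^3 - 4u - 3.
Check: p(6) = -459. ✓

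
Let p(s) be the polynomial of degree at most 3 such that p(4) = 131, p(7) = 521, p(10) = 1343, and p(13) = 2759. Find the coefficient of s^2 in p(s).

Write p(s) = as^3 + bs^2 + cs + d. Substituting each data point gives a linear system:
  64a + 16b + 4c + d = 131
  343a + 49b + 7c + d = 521
  1000a + 100b + 10c + d = 1343
  2197a + 169b + 13c + d = 2759
Solving the system yields a = 1, b = 3, c = 4, d = 3.
So p(s) = s^3 + 3s^2 + 4s + 3.
The coefficient of s^2 is 3.

3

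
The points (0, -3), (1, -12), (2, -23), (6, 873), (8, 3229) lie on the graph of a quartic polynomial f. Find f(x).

Using the Lagrange interpolation formula with nodes 0, 1, 2, 6, 8:
  L_0(x) = (x - 1)(x - 2)(x - 6)(x - 8) / 96
  L_1(x) = x(x - 2)(x - 6)(x - 8) / -35
  L_2(x) = x(x - 1)(x - 6)(x - 8) / 48
  L_3(x) = x(x - 1)(x - 2)(x - 8) / -240
  L_4(x) = x(x - 1)(x - 2)(x - 6) / 672
Then f(x) = -3·L_0(x) - 12·L_1(x) - 23·L_2(x) + 873·L_3(x) + 3229·L_4(x).
Expanding and collecting terms gives f(x) = x⁴ - x³ - 5x² - 4x - 3.
Check: f(2) = -23. ✓

f(x) = x^4 - x^3 - 5x^2 - 4x - 3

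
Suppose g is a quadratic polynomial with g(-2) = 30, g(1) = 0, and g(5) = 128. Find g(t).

Write g(t) = at^2 + bt + c. Substituting each data point gives a linear system:
  4a - 2b + c = 30
  a + b + c = 0
  25a + 5b + c = 128
Solving the system yields a = 6, b = -4, c = -2.
So g(t) = 6t^2 - 4t - 2.
Check: g(5) = 128. ✓

g(t) = 6t^2 - 4t - 2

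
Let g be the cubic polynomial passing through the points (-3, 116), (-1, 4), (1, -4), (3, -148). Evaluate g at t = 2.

Write g(t) = at^3 + bt^2 + ct + d. Substituting each data point gives a linear system:
  -27a + 9b - 3c + d = 116
  -a + b - c + d = 4
  a + b + c + d = -4
  27a + 9b + 3c + d = -148
Solving the system yields a = -5, b = -2, c = 1, d = 2.
So g(t) = -5t^3 - 2t^2 + t + 2.
Then g(2) = -44.

-44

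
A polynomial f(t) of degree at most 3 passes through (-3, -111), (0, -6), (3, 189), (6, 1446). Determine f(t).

Write f(t) = at^3 + bt^2 + ct + d. Substituting each data point gives a linear system:
  -27a + 9b - 3c + d = -111
  d = -6
  27a + 9b + 3c + d = 189
  216a + 36b + 6c + d = 1446
Solving the system yields a = 6, b = 5, c = -4, d = -6.
So f(t) = 6t^3 + 5t^2 - 4t - 6.
Check: f(6) = 1446. ✓

f(t) = 6t^3 + 5t^2 - 4t - 6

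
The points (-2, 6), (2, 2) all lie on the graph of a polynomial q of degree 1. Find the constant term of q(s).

4

Write q(s) = as + b. Substituting each data point gives a linear system:
  -2a + b = 6
  2a + b = 2
Solving the system yields a = -1, b = 4.
So q(s) = -s + 4.
The constant term is 4.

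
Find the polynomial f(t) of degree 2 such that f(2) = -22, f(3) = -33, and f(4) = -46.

Write f(t) = at^2 + bt + c. Substituting each data point gives a linear system:
  4a + 2b + c = -22
  9a + 3b + c = -33
  16a + 4b + c = -46
Solving the system yields a = -1, b = -6, c = -6.
So f(t) = -t^2 - 6t - 6.
Check: f(4) = -46. ✓

f(t) = -t^2 - 6t - 6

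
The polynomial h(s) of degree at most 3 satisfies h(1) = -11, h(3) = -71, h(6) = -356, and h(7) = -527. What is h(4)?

-134

Write h(s) = as^3 + bs^2 + cs + d. Substituting each data point gives a linear system:
  a + b + c + d = -11
  27a + 9b + 3c + d = -71
  216a + 36b + 6c + d = -356
  343a + 49b + 7c + d = -527
Solving the system yields a = -1, b = -3, c = -5, d = -2.
So h(s) = -s^3 - 3s^2 - 5s - 2.
Then h(4) = -134.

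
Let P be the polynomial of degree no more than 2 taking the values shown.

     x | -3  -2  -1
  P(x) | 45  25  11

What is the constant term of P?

Write P(x) = ax^2 + bx + c. Substituting each data point gives a linear system:
  9a - 3b + c = 45
  4a - 2b + c = 25
  a - b + c = 11
Solving the system yields a = 3, b = -5, c = 3.
So P(x) = 3x^2 - 5x + 3.
The constant term is 3.

3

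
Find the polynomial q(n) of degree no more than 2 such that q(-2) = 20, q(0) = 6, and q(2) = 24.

Using the Lagrange interpolation formula with nodes -2, 0, 2:
  L_0(n) = n(n - 2) / 8
  L_1(n) = (n + 2)(n - 2) / -4
  L_2(n) = (n + 2)n / 8
Then q(n) = 20·L_0(n) + 6·L_1(n) + 24·L_2(n).
Expanding and collecting terms gives q(n) = 4n² + n + 6.
Check: q(2) = 24. ✓

q(n) = 4n^2 + n + 6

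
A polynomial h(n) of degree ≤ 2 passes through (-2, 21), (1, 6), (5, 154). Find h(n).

h(n) = 6n^2 + n - 1

Using the Lagrange interpolation formula with nodes -2, 1, 5:
  L_0(n) = (n - 1)(n - 5) / 21
  L_1(n) = (n + 2)(n - 5) / -12
  L_2(n) = (n + 2)(n - 1) / 28
Then h(n) = 21·L_0(n) + 6·L_1(n) + 154·L_2(n).
Expanding and collecting terms gives h(n) = 6n^2 + n - 1.
Check: h(-2) = 21. ✓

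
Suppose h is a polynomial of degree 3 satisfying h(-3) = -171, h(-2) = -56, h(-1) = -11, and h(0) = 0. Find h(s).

h(s) = 6s^3 + s^2 + 6s

Write h(s) = as^3 + bs^2 + cs + d. Substituting each data point gives a linear system:
  -27a + 9b - 3c + d = -171
  -8a + 4b - 2c + d = -56
  -a + b - c + d = -11
  d = 0
Solving the system yields a = 6, b = 1, c = 6, d = 0.
So h(s) = 6s^3 + s^2 + 6s.
Check: h(0) = 0. ✓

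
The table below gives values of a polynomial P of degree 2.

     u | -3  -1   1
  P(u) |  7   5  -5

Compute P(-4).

Using the Lagrange interpolation formula with nodes -3, -1, 1:
  L_0(u) = (u + 1)(u - 1) / 8
  L_1(u) = (u + 3)(u - 1) / -4
  L_2(u) = (u + 3)(u + 1) / 8
Then P(u) = 7·L_0(u) + 5·L_1(u) - 5·L_2(u).
Expanding and collecting terms gives P(u) = -u^2 - 5u + 1.
Evaluating at u = -4: P(-4) = 5.

5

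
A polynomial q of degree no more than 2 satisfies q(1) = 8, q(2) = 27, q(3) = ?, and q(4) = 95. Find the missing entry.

56

On equispaced nodes a degree-2 polynomial has vanishing third forward difference, so
  - q(1) + 3·q(2) - 3·q(3) + q(4) = 0.
Substituting the known values and solving for q(3):
  -3·q(3) = -168
  q(3) = 56.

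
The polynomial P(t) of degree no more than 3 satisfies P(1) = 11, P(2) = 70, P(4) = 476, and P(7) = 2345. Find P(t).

Write P(t) = at^3 + bt^2 + ct + d. Substituting each data point gives a linear system:
  a + b + c + d = 11
  8a + 4b + 2c + d = 70
  64a + 16b + 4c + d = 476
  343a + 49b + 7c + d = 2345
Solving the system yields a = 6, b = 6, c = -1, d = 0.
So P(t) = 6t^3 + 6t^2 - t.
Check: P(7) = 2345. ✓

P(t) = 6t^3 + 6t^2 - t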